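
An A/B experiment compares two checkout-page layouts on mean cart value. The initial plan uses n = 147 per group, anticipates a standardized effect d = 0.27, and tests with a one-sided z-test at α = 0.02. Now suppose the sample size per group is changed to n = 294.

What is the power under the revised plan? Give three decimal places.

With n = 294 per group: δ = d·√(n/2) = 0.27 × √(294/2) = 3.2736. Critical value z_{0.02} = 2.054.
Revised power = P(Z > 2.054 − δ) = Φ(1.220) = 0.8887.

Power ≈ 0.889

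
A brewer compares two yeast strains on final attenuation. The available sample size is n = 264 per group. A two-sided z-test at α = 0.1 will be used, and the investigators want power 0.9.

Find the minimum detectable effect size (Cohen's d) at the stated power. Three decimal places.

Required noncentrality: δ = z_{0.05} + z_{0.10} = 1.645 + 1.282 = 2.926.
(Lower-tail contribution to power is negligible for δ > 0.)
δ = d·√(n/2) ⇒ d = δ/√(n/2) = 2.926/√(264/2) = 0.2547.

d ≈ 0.255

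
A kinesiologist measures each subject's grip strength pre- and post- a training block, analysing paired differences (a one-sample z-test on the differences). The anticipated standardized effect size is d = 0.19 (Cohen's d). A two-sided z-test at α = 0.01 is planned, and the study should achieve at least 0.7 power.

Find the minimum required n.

Set Φ(δ − 2.576) = 0.7; then δ − 2.576 = Φ⁻¹(0.7) = 0.524, giving δ = 3.100.
(For δ > 0 the lower-tail rejection region contributes negligibly to power, so the one-term inversion is standard.)
δ = d·√n ⇒ n = (δ/d)² = (3.100 / 0.19)² = 266.24.
Round up to the next whole unit.

n = 267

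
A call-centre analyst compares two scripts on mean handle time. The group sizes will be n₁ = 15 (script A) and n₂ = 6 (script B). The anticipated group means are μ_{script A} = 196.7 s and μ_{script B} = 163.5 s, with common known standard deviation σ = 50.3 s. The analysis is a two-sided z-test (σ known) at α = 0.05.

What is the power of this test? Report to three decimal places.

Standardized effect: d = |μ_{script A} − μ_{script B}| / σ = |196.7 − 163.5| / 50.3 = 0.6600
Noncentrality parameter: δ = d / √(1/n₁ + 1/n₂) = 0.6600 / √(1/15 + 1/6) = 1.3664
Critical value for a two-sided test at α = 0.05: z_{α/2} = 1.960.
Power = Φ(δ − 1.960) + Φ(−δ − 1.960) = Φ(-0.594) + Φ(-3.326) = 0.2764 + 0.0004 = 0.2768.

Power ≈ 0.277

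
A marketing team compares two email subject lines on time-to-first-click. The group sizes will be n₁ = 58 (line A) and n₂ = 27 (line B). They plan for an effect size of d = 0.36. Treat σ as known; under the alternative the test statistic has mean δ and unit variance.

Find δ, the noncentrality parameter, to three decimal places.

δ = d / √(1/n₁ + 1/n₂) = 0.36 / √(1/58 + 1/27) = 1.5452

δ ≈ 1.545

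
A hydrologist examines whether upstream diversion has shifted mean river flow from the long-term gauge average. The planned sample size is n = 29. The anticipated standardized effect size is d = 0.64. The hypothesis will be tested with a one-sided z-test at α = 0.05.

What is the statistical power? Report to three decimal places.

Noncentrality parameter: δ = d·√n = 0.64 × √29 = 3.4465
Critical value for a one-sided test at α = 0.05: z_α = 1.645.
Power = P(Z > 1.645 − δ) = Φ(1.802) = 0.9642.

Power ≈ 0.964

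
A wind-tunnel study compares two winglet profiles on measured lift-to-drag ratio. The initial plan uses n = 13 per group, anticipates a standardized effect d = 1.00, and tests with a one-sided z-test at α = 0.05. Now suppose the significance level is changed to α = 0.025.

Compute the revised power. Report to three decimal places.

Power ≈ 0.722

δ = d·√(n/2) = 1.00 × √(13/2) = 2.5495 (unchanged). New critical value: z_{0.025} = 1.960.
Revised power = Φ(δ − 1.960) = Φ(0.590) = 0.7223.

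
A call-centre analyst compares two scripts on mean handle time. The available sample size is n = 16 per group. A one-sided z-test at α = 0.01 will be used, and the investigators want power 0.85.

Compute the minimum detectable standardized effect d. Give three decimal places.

d ≈ 1.189

Required noncentrality: δ = z_{0.01} + z_{0.15} = 2.326 + 1.036 = 3.363.
δ = d·√(n/2) ⇒ d = δ/√(n/2) = 3.363/√(16/2) = 1.1889.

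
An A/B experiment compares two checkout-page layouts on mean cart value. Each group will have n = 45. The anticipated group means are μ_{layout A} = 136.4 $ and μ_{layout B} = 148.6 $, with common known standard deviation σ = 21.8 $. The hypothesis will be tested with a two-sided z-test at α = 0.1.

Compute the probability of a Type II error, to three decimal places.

β ≈ 0.156

Standardized effect: d = |μ_{layout A} − μ_{layout B}| / σ = |136.4 − 148.6| / 21.8 = 0.5596
Noncentrality parameter: δ = d·√(n/2) = 0.5596 × √(45/2) = 2.6546
Two-sided α = 0.1 → critical value z_{0.05} = 1.645.
Power = Φ(δ − 1.645) + Φ(−δ − 1.645) = Φ(1.010) + Φ(-4.299) = 0.8437 + 0.0000 = 0.8437.
Type II error: β = 1 − power = 1 − 0.8437 = 0.1563.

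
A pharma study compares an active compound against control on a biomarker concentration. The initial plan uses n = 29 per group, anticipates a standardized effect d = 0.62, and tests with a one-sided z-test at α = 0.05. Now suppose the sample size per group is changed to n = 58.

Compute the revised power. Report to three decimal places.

With n = 58 per group: δ = d·√(n/2) = 0.62 × √(58/2) = 3.3388. Critical value z_{0.05} = 1.645.
Revised power = P(Z > 1.645 − δ) = Φ(1.694) = 0.9549.

Power ≈ 0.955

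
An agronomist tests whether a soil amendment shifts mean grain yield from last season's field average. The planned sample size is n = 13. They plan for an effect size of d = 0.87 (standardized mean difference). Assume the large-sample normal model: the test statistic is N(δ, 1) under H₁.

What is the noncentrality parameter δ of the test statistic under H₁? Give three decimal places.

δ ≈ 3.137

The noncentrality parameter scales effect size by the design's sample-size factor: δ = d·√n = 0.87 × √13 = 3.1368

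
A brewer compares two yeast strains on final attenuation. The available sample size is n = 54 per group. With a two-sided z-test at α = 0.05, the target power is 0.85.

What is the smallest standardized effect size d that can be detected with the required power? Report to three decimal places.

Need Φ(δ − 1.960) = 0.85, so δ = 1.960 + 1.036 = 2.996.
(The second rejection-region term Φ(−δ − z_{α/2}) is negligible and dropped.)
δ = d·√(n/2) ⇒ d = δ/√(n/2) = 2.996/√(54/2) = 0.5767.

d ≈ 0.577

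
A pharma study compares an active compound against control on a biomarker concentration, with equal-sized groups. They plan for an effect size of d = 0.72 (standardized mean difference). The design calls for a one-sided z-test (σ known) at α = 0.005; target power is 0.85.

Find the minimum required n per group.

For power 0.85 need Φ(δ − z_{0.005}) = 0.85, so δ = z_{0.005} + z_{0.15} = 2.576 + 1.036 = 3.612.
δ = d·√(n/2) ⇒ n = 2(δ/d)² = 2 × (3.612 / 0.72)² = 50.34.
Rounding up, n = 51 per group.

n = 51 per group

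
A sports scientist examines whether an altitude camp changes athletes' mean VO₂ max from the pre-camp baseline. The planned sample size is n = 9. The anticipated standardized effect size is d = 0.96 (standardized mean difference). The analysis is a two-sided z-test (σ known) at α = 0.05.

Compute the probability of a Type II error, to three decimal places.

Noncentrality parameter: δ = d·√n = 0.96 × √9 = 2.8800
Two-sided α = 0.05 → critical value z_{0.025} = 1.960.
Power = Φ(δ − 1.960) + Φ(−δ − 1.960) = Φ(0.920) + Φ(-4.840) = 0.8212 + 0.0000 = 0.8212.
Type II error: β = 1 − power = 1 − 0.8212 = 0.1788.

β ≈ 0.179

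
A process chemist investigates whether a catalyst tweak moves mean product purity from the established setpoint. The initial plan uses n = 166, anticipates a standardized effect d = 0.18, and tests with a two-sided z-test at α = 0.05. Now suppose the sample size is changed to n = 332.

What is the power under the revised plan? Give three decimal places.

Power ≈ 0.907

With n = 332: δ = d·√n = 0.18 × √332 = 3.2798. Critical value z_{0.025} = 1.960.
Revised power = Φ(δ − 1.960) + Φ(−δ − 1.960) = Φ(1.320) + Φ(-5.240) = 0.9065 + 0.0000 = 0.9065.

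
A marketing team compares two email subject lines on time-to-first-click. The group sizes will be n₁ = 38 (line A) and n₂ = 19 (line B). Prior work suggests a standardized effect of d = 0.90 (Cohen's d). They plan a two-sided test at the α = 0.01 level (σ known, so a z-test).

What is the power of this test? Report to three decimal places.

Power ≈ 0.735

Noncentrality parameter: δ = d / √(1/n₁ + 1/n₂) = 0.90 / √(1/38 + 1/19) = 3.2031
Critical value for a two-sided test at α = 0.01: z_{α/2} = 2.576.
Power = Φ(δ − 2.576) + Φ(−δ − 2.576) = Φ(0.627) + Φ(-5.779) = 0.7348 + 0.0000 = 0.7348.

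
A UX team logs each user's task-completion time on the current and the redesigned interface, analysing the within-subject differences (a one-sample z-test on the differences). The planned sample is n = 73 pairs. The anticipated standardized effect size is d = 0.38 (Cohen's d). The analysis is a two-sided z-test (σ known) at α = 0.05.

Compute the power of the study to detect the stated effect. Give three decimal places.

Noncentrality parameter: δ = d·√n = 0.38 × √73 = 3.2467
Critical value for a two-sided test at α = 0.05: z_{α/2} = 1.960.
Power = Φ(δ − 1.960) + Φ(−δ − 1.960) = Φ(1.287) + Φ(-5.207) = 0.9009 + 0.0000 = 0.9009.

Power ≈ 0.901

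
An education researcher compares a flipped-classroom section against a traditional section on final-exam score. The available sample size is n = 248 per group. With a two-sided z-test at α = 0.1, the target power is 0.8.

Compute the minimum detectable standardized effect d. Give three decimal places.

Required noncentrality: δ = z_{0.05} + z_{0.20} = 1.645 + 0.842 = 2.486.
(Lower-tail contribution to power is negligible for δ > 0.)
δ = d·√(n/2) ⇒ d = δ/√(n/2) = 2.486/√(248/2) = 0.2233.

d ≈ 0.223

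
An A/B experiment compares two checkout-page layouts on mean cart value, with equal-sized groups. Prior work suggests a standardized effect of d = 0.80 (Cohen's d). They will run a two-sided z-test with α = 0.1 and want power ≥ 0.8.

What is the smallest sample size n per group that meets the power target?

Set Φ(δ − 1.645) = 0.8; then δ − 1.645 = Φ⁻¹(0.8) = 0.842, giving δ = 2.486.
(For δ > 0 the lower-tail rejection region contributes negligibly to power, so the one-term inversion is standard.)
δ = d·√(n/2) ⇒ n = 2(δ/d)² = 2 × (2.486 / 0.80)² = 19.32.
Rounding up, n = 20 per group.

n = 20 per group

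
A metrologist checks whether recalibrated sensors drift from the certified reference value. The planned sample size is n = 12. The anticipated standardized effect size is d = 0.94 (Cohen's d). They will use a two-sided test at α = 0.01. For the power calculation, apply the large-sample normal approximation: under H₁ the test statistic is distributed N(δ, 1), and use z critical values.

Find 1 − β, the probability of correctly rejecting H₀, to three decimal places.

Power ≈ 0.752

Noncentrality parameter: δ = d·√n = 0.94 × √12 = 3.2563
Critical value for a two-sided test at α = 0.01: z_{α/2} = 2.576.
Power = Φ(δ − 2.576) + Φ(−δ − 2.576) = Φ(0.680) + Φ(-5.832) = 0.7519 + 0.0000 = 0.7519.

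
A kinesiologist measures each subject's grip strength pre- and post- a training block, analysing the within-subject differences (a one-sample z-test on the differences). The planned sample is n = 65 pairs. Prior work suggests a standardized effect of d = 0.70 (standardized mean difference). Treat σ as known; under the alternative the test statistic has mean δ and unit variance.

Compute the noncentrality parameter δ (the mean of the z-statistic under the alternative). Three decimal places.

δ = d·√n = 0.70 × √65 = 5.6436

δ ≈ 5.644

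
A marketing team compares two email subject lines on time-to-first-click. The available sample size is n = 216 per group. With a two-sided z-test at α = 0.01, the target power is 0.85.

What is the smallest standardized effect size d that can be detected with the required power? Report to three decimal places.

d ≈ 0.348

Need Φ(δ − 2.576) = 0.85, so δ = 2.576 + 1.036 = 3.612.
(Lower-tail contribution to power is negligible for δ > 0.)
δ = d·√(n/2) ⇒ d = δ/√(n/2) = 3.612/√(216/2) = 0.3476.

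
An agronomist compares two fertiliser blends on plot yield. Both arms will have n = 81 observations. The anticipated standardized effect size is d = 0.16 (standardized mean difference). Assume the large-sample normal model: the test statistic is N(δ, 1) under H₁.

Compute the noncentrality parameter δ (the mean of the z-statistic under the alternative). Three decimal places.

δ = d·√(n/2) = 0.16 × √(81/2) = 1.0182

δ ≈ 1.018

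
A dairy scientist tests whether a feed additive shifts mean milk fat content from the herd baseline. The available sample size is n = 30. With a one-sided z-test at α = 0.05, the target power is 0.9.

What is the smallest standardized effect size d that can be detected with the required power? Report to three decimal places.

Required noncentrality: δ = z_{0.05} + z_{0.10} = 1.645 + 1.282 = 2.926.
δ = d·√n ⇒ d = δ/√n = 2.926/√30 = 0.5343.

d ≈ 0.534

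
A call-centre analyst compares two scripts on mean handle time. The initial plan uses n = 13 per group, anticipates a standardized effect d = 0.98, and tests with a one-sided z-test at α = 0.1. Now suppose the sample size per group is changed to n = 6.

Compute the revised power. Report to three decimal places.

With n = 6 per group: δ = d·√(n/2) = 0.98 × √(6/2) = 1.6974. Critical value z_{0.1} = 1.282.
Revised power = P(Z > 1.282 − δ) = Φ(0.416) = 0.6612.

Power ≈ 0.661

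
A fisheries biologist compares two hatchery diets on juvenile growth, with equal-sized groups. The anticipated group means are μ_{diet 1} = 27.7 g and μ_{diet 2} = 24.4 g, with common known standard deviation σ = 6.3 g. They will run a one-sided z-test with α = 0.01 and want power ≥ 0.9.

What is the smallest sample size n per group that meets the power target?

Standardized effect: d = |μ_{diet 1} − μ_{diet 2}| / σ = |27.7 − 24.4| / 6.3 = 0.5238
For power 0.9 need Φ(δ − z_{0.01}) = 0.9, so δ = z_{0.01} + z_{0.10} = 2.326 + 1.282 = 3.608.
δ = d·√(n/2) ⇒ n = 2(δ/d)² = 2 × (3.608 / 0.5238)² = 94.88.
Rounding up, n = 95 per group.

n = 95 per group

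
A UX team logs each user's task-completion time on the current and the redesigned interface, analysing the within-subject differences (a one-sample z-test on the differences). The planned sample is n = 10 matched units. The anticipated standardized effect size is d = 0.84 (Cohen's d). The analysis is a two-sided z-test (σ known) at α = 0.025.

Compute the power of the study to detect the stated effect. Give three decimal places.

Power ≈ 0.661

Noncentrality parameter: δ = d·√n = 0.84 × √10 = 2.6563
Two-sided α = 0.025 → critical value z_{0.0125} = 2.241.
Power = Φ(δ − 2.241) + Φ(−δ − 2.241) = Φ(0.415) + Φ(-4.898) = 0.6609 + 0.0000 = 0.6609.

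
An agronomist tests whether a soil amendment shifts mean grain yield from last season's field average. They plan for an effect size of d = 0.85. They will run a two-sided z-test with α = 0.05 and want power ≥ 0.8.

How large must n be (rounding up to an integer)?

Set Φ(δ − 1.960) = 0.8; then δ − 1.960 = Φ⁻¹(0.8) = 0.842, giving δ = 2.802.
(The Φ(−δ − z_{α/2}) term is vanishingly small for δ > 0 and is dropped in the standard sample-size formula.)
δ = d·√n ⇒ n = (δ/d)² = (2.802 / 0.85)² = 10.86.
Round up to the next whole unit.

n = 11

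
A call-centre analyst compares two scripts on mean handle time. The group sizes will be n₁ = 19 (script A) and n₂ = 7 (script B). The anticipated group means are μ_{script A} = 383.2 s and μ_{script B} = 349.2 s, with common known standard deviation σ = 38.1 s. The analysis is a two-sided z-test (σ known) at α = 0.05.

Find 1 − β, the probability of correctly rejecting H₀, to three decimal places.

Power ≈ 0.523

Standardized effect: d = |μ_{script A} − μ_{script B}| / σ = |383.2 − 349.2| / 38.1 = 0.8924
Noncentrality parameter: δ = d / √(1/n₁ + 1/n₂) = 0.8924 / √(1/19 + 1/7) = 2.0183
Two-sided α = 0.05 → critical value z_{0.025} = 1.960.
Power = Φ(δ − 1.960) + Φ(−δ − 1.960) = Φ(0.058) + Φ(-3.978) = 0.5233 + 0.0000 = 0.5233.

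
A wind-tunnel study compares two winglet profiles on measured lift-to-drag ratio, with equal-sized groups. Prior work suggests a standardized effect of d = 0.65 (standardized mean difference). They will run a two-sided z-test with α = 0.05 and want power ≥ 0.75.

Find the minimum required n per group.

n = 33 per group

Set Φ(δ − 1.960) = 0.75; then δ − 1.960 = Φ⁻¹(0.75) = 0.674, giving δ = 2.634.
(For δ > 0 the lower-tail rejection region contributes negligibly to power, so the one-term inversion is standard.)
δ = d·√(n/2) ⇒ n = 2(δ/d)² = 2 × (2.634 / 0.65)² = 32.85.
Rounding up, n = 33 per group.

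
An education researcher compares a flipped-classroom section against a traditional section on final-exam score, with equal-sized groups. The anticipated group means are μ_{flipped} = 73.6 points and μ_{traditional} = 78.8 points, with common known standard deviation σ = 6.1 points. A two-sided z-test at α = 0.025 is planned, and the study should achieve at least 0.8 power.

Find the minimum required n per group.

Standardized effect: d = |μ_{flipped} − μ_{traditional}| / σ = |73.6 − 78.8| / 6.1 = 0.8525
For power 0.8 need Φ(δ − z_{0.0125}) = 0.8, so δ = z_{0.0125} + z_{0.20} = 2.241 + 0.842 = 3.083.
(The Φ(−δ − z_{α/2}) term is vanishingly small for δ > 0 and is dropped in the standard sample-size formula.)
δ = d·√(n/2) ⇒ n = 2(δ/d)² = 2 × (3.083 / 0.8525)² = 26.16.
Rounding up, n = 27 per group.

n = 27 per group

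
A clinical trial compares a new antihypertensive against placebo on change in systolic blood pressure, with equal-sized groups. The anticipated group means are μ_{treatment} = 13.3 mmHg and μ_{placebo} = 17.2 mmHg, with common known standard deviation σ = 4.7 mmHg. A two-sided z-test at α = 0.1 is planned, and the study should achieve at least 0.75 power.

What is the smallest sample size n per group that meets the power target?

n = 16 per group

Standardized effect: d = |μ_{treatment} − μ_{placebo}| / σ = |13.3 − 17.2| / 4.7 = 0.8298
Set Φ(δ − 1.645) = 0.75; then δ − 1.645 = Φ⁻¹(0.75) = 0.674, giving δ = 2.319.
(Ignoring the negligible lower-tail rejection probability gives the usual closed-form inversion.)
δ = d·√(n/2) ⇒ n = 2(δ/d)² = 2 × (2.319 / 0.8298)² = 15.63.
Rounding up, n = 16 per group.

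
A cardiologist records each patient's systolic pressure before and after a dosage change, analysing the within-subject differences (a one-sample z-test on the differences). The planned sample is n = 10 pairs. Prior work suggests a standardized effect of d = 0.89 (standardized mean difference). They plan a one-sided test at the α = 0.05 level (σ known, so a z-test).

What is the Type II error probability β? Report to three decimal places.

Noncentrality parameter: δ = d·√n = 0.89 × √10 = 2.8144
Critical value for a one-sided test at α = 0.05: z_α = 1.645.
Power = P(Z > 1.645 − δ) = Φ(1.170) = 0.8789.
Type II error: β = 1 − power = 1 − 0.8789 = 0.1211.

β ≈ 0.121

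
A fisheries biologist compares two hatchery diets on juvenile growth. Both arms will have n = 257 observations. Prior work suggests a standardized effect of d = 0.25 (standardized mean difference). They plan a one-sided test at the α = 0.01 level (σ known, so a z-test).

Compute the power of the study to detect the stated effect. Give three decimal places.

Noncentrality parameter: δ = d·√(n/2) = 0.25 × √(257/2) = 2.8339
One-sided α = 0.01 → critical value z_{0.01} = 2.326.
Power = P(Z > 2.326 − δ) = Φ(0.508) = 0.6941.

Power ≈ 0.694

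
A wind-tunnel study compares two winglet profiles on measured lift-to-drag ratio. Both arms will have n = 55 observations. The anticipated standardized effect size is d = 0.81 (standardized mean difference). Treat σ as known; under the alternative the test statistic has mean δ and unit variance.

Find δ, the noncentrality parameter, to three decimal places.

δ = d·√(n/2) = 0.81 × √(55/2) = 4.2477

δ ≈ 4.248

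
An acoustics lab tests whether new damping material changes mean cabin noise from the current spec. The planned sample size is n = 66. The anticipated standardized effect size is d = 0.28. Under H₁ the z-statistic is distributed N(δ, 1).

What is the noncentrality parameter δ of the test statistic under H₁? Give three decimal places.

δ ≈ 2.275

The noncentrality parameter scales effect size by the design's sample-size factor: δ = d·√n = 0.28 × √66 = 2.2747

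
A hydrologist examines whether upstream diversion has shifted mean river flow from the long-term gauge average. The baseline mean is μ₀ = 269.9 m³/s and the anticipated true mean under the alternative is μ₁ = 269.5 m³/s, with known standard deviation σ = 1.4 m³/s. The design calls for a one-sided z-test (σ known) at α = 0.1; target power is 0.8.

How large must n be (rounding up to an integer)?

n = 56

Standardized effect: d = |μ₁ − μ₀| / σ = |269.5 − 269.9| / 1.4 = 0.2857
Set Φ(δ − 1.282) = 0.8; then δ − 1.282 = Φ⁻¹(0.8) = 0.842, giving δ = 2.123.
δ = d·√n ⇒ n = (δ/d)² = (2.123 / 0.2857)² = 55.22.
Rounding up, n = 56.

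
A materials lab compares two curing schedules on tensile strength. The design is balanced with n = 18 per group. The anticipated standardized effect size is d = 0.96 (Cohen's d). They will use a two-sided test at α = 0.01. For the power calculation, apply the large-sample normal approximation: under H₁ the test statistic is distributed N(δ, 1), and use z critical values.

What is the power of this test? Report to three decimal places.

Noncentrality parameter: δ = d·√(n/2) = 0.96 × √(18/2) = 2.8800
Two-sided α = 0.01 → critical value z_{0.005} = 2.576.
Power = Φ(δ − 2.576) + Φ(−δ − 2.576) = Φ(0.304) + Φ(-5.456) = 0.6195 + 0.0000 = 0.6195.

Power ≈ 0.620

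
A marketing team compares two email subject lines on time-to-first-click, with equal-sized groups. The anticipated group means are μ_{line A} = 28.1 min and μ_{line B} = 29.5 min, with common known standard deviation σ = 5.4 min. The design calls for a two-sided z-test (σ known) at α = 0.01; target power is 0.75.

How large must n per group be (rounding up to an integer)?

Standardized effect: d = |μ_{line A} − μ_{line B}| / σ = |28.1 − 29.5| / 5.4 = 0.2593
For power 0.75 need Φ(δ − z_{0.005}) = 0.75, so δ = z_{0.005} + z_{0.25} = 2.576 + 0.674 = 3.250.
(The Φ(−δ − z_{α/2}) term is vanishingly small for δ > 0 and is dropped in the standard sample-size formula.)
δ = d·√(n/2) ⇒ n = 2(δ/d)² = 2 × (3.250 / 0.2593)² = 314.35.
Round up to the next whole unit.

n = 315 per group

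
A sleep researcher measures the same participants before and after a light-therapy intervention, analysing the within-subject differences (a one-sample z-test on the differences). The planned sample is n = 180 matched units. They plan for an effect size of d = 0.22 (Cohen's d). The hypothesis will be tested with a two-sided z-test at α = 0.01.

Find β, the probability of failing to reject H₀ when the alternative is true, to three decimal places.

β ≈ 0.354

Noncentrality parameter: δ = d·√n = 0.22 × √180 = 2.9516
Two-sided α = 0.01 → critical value z_{0.005} = 2.576.
Power = Φ(δ − 2.576) + Φ(−δ − 2.576) = Φ(0.376) + Φ(-5.527) = 0.6465 + 0.0000 = 0.6465.
Type II error: β = 1 − power = 1 − 0.6465 = 0.3535.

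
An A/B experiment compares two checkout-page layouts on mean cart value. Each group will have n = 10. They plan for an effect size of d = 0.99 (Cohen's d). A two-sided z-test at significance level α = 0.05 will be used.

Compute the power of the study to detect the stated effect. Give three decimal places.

Power ≈ 0.600

Noncentrality parameter: λ = d·√(n/2) = 0.99 × √(10/2) = 2.2137
Two-sided α = 0.05 → critical value z_{0.025} = 1.960.
Power = Φ(λ − 1.960) + Φ(−λ − 1.960) = Φ(0.254) + Φ(-4.174) = 0.6002 + 0.0000 = 0.6002.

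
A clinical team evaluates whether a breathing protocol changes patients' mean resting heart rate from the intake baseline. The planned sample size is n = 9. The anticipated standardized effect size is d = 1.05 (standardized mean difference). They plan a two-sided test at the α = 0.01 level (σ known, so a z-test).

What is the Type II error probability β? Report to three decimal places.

Noncentrality parameter: δ = d·√n = 1.05 × √9 = 3.1500
Critical value for a two-sided test at α = 0.01: z_{α/2} = 2.576.
Power = Φ(δ − 2.576) + Φ(−δ − 2.576) = Φ(0.574) + Φ(-5.726) = 0.7171 + 0.0000 = 0.7171.
Type II error: β = 1 − power = 1 − 0.7171 = 0.2829.

β ≈ 0.283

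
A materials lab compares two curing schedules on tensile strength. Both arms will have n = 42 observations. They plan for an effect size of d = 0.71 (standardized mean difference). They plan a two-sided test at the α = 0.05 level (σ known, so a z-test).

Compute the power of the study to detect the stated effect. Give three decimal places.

Noncentrality parameter: δ = d·√(n/2) = 0.71 × √(42/2) = 3.2536
Critical value for a two-sided test at α = 0.05: z_{α/2} = 1.960.
Power = Φ(δ − 1.960) + Φ(−δ − 1.960) = Φ(1.294) + Φ(-5.214) = 0.9021 + 0.0000 = 0.9021.

Power ≈ 0.902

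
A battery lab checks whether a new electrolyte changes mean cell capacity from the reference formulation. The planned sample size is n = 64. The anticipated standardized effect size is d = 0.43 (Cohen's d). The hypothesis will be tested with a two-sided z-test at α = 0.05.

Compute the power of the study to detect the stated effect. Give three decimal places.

Noncentrality parameter: δ = d·√n = 0.43 × √64 = 3.4400
Critical value for a two-sided test at α = 0.05: z_{α/2} = 1.960.
Power = Φ(δ − 1.960) + Φ(−δ − 1.960) = Φ(1.480) + Φ(-5.400) = 0.9306 + 0.0000 = 0.9306.

Power ≈ 0.931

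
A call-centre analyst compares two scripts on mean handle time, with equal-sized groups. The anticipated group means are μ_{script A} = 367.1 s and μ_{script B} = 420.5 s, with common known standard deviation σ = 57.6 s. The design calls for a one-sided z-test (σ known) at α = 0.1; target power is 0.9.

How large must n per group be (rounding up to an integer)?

Standardized effect: d = |μ_{script A} − μ_{script B}| / σ = |367.1 − 420.5| / 57.6 = 0.9271
For power 0.9 need Φ(δ − z_{0.1}) = 0.9, so δ = z_{0.1} + z_{0.10} = 1.282 + 1.282 = 2.563.
δ = d·√(n/2) ⇒ n = 2(δ/d)² = 2 × (2.563 / 0.9271)² = 15.29.
Round up to the next whole unit.

n = 16 per group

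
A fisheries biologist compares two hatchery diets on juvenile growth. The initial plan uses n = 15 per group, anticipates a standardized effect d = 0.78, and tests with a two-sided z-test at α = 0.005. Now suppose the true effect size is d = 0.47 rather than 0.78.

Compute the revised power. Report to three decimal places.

Power ≈ 0.064

With d = 0.47: δ = d·√(n/2) = 0.47 × √(15/2) = 1.2871. Critical value z_{0.0025} = 2.807.
Revised power = Φ(δ − 2.807) + Φ(−δ − 2.807) = Φ(-1.520) + Φ(-4.094) = 0.0643 + 0.0000 = 0.0643.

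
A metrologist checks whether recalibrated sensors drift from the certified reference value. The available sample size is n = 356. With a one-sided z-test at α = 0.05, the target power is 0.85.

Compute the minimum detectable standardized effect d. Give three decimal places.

d ≈ 0.142

Required noncentrality: δ = z_{0.05} + z_{0.15} = 1.645 + 1.036 = 2.681.
δ = d·√n ⇒ d = δ/√n = 2.681/√356 = 0.1421.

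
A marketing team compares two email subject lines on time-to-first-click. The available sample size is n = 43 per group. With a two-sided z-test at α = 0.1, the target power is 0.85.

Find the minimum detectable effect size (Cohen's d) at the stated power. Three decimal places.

d ≈ 0.578

Need Φ(δ − 1.645) = 0.85, so δ = 1.645 + 1.036 = 2.681.
(The second rejection-region term Φ(−δ − z_{α/2}) is negligible and dropped.)
δ = d·√(n/2) ⇒ d = δ/√(n/2) = 2.681/√(43/2) = 0.5783.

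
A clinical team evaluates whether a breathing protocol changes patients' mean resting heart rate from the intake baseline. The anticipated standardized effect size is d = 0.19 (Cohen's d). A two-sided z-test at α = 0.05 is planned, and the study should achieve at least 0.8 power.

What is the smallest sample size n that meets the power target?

n = 218

For power 0.8 need Φ(δ − z_{0.025}) = 0.8, so δ = z_{0.025} + z_{0.20} = 1.960 + 0.842 = 2.802.
(Ignoring the negligible lower-tail rejection probability gives the usual closed-form inversion.)
δ = d·√n ⇒ n = (δ/d)² = (2.802 / 0.19)² = 217.42.
Round up to the next whole unit.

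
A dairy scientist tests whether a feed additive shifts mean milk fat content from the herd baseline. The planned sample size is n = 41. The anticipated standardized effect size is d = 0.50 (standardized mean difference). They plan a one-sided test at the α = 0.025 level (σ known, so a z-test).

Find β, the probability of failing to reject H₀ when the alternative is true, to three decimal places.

Noncentrality parameter: δ = d·√n = 0.50 × √41 = 3.2016
Critical value for a one-sided test at α = 0.025: z_α = 1.960.
Power = P(Z > 1.960 − δ) = Φ(1.242) = 0.8928.
Type II error: β = 1 − power = 1 − 0.8928 = 0.1072.

β ≈ 0.107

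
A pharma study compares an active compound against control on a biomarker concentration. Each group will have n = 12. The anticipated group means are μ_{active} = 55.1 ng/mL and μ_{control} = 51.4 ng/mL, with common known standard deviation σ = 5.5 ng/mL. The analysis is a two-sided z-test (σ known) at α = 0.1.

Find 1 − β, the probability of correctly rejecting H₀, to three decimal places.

Standardized effect: d = |μ_{active} − μ_{control}| / σ = |55.1 − 51.4| / 5.5 = 0.6727
Noncentrality parameter: δ = d·√(n/2) = 0.6727 × √(12/2) = 1.6478
Critical value for a two-sided test at α = 0.1: z_{α/2} = 1.645.
Power = Φ(δ − 1.645) + Φ(−δ − 1.645) = Φ(0.003) + Φ(-3.293) = 0.5012 + 0.0005 = 0.5017.

Power ≈ 0.502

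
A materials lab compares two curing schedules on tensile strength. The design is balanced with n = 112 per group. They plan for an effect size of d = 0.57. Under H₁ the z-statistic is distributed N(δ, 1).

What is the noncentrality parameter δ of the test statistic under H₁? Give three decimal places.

The noncentrality parameter scales effect size by the design's sample-size factor: δ = d·√(n/2) = 0.57 × √(112/2) = 4.2655

δ ≈ 4.265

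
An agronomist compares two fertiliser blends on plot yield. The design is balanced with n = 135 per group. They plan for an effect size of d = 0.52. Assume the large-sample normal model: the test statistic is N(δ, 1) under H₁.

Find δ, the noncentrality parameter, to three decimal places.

δ ≈ 4.272

The noncentrality parameter scales effect size by the design's sample-size factor: δ = d·√(n/2) = 0.52 × √(135/2) = 4.2722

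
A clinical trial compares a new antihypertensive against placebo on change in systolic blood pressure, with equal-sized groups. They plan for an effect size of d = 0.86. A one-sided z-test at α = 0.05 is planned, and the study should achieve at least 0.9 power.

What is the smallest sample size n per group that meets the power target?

n = 24 per group

For power 0.9 need Φ(δ − z_{0.05}) = 0.9, so δ = z_{0.05} + z_{0.10} = 1.645 + 1.282 = 2.926.
δ = d·√(n/2) ⇒ n = 2(δ/d)² = 2 × (2.926 / 0.86)² = 23.16.
Round up to the next whole unit.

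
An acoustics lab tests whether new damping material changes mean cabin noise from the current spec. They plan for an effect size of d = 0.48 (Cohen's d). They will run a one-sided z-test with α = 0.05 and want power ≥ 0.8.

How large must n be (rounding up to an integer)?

For power 0.8 need Φ(δ − z_{0.05}) = 0.8, so δ = z_{0.05} + z_{0.20} = 1.645 + 0.842 = 2.486.
δ = d·√n ⇒ n = (δ/d)² = (2.486 / 0.48)² = 26.83.
Rounding up, n = 27.

n = 27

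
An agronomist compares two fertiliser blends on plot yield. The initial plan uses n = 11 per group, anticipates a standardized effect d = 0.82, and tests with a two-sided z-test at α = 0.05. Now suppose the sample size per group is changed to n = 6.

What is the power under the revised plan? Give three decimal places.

Power ≈ 0.295

With n = 6 per group: δ = d·√(n/2) = 0.82 × √(6/2) = 1.4203. Critical value z_{0.025} = 1.960.
Revised power = Φ(δ − 1.960) + Φ(−δ − 1.960) = Φ(-0.540) + Φ(-3.380) = 0.2947 + 0.0004 = 0.2951.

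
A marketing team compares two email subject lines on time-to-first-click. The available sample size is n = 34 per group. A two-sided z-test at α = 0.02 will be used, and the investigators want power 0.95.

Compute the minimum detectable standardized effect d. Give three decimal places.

d ≈ 0.963

Need Φ(δ − 2.326) = 0.95, so δ = 2.326 + 1.645 = 3.971.
(The second rejection-region term Φ(−δ − z_{α/2}) is negligible and dropped.)
δ = d·√(n/2) ⇒ d = δ/√(n/2) = 3.971/√(34/2) = 0.9632.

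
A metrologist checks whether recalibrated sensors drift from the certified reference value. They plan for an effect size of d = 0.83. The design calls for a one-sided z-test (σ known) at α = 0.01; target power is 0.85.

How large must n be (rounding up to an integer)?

n = 17

Set Φ(δ − 2.326) = 0.85; then δ − 2.326 = Φ⁻¹(0.85) = 1.036, giving δ = 3.363.
δ = d·√n ⇒ n = (δ/d)² = (3.363 / 0.83)² = 16.42.
Round up to the next whole unit.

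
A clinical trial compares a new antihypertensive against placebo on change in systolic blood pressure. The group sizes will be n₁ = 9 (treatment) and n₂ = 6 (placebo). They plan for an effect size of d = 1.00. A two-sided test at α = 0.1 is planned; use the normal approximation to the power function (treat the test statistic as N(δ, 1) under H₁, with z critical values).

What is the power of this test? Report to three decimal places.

Noncentrality parameter: δ = d / √(1/n₁ + 1/n₂) = 1.00 / √(1/9 + 1/6) = 1.8974
Two-sided α = 0.1 → critical value z_{0.05} = 1.645.
Power = Φ(δ − 1.645) + Φ(−δ − 1.645) = Φ(0.253) + Φ(-3.542) = 0.5997 + 0.0002 = 0.5999.

Power ≈ 0.600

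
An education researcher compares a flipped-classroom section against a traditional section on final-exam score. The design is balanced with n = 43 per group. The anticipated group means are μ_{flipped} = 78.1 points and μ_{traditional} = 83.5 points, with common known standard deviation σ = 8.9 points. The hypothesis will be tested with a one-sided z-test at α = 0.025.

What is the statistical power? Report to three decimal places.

Standardized effect: d = |μ_{flipped} − μ_{traditional}| / σ = |78.1 − 83.5| / 8.9 = 0.6067
Noncentrality parameter: δ = d·√(n/2) = 0.6067 × √(43/2) = 2.8133
Critical value for a one-sided test at α = 0.025: z_α = 1.960.
Power = Φ(δ − 1.960) = Φ(0.853) = 0.8033.

Power ≈ 0.803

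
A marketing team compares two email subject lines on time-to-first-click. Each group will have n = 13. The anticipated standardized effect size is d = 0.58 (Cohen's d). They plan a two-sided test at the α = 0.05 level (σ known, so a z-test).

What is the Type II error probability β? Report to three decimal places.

Noncentrality parameter: δ = d·√(n/2) = 0.58 × √(13/2) = 1.4787
Critical value for a two-sided test at α = 0.05: z_{α/2} = 1.960.
Power = Φ(δ − 1.960) + Φ(−δ − 1.960) = Φ(-0.481) + Φ(-3.439) = 0.3152 + 0.0003 = 0.3155.
Type II error: β = 1 − power = 1 − 0.3155 = 0.6845.

β ≈ 0.685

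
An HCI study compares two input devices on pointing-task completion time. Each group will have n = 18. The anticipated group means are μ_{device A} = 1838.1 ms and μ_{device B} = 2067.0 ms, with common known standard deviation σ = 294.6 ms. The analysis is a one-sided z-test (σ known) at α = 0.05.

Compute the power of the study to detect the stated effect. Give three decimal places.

Power ≈ 0.754

Standardized effect: d = |μ_{device A} − μ_{device B}| / σ = |1838.1 − 2067.0| / 294.6 = 0.7770
Noncentrality parameter: λ = d·√(n/2) = 0.7770 × √(18/2) = 2.3310
Critical value for a one-sided test at α = 0.05: z_α = 1.645.
Power = P(Z > 1.645 − λ) = Φ(0.686) = 0.7537.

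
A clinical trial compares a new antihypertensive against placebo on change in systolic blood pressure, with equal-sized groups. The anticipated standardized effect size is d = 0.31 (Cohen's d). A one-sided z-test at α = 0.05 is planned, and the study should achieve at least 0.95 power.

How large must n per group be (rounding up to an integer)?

n = 226 per group

For power 0.95 need Φ(δ − z_{0.05}) = 0.95, so δ = z_{0.05} + z_{0.05} = 1.645 + 1.645 = 3.290.
δ = d·√(n/2) ⇒ n = 2(δ/d)² = 2 × (3.290 / 0.31)² = 225.23.
Rounding up, n = 226 per group.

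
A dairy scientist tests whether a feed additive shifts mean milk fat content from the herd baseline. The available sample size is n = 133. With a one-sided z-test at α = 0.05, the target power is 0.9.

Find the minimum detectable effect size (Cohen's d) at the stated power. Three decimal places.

d ≈ 0.254

Need Φ(δ − 1.645) = 0.9, so δ = 1.645 + 1.282 = 2.926.
δ = d·√n ⇒ d = δ/√n = 2.926/√133 = 0.2538.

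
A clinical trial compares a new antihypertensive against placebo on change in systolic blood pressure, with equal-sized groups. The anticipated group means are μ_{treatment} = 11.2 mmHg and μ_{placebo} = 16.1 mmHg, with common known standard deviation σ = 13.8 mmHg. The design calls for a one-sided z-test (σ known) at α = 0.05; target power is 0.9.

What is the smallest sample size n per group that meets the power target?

n = 136 per group

Standardized effect: d = |μ_{treatment} − μ_{placebo}| / σ = |11.2 − 16.1| / 13.8 = 0.3551
For power 0.9 need Φ(δ − z_{0.05}) = 0.9, so δ = z_{0.05} + z_{0.10} = 1.645 + 1.282 = 2.926.
δ = d·√(n/2) ⇒ n = 2(δ/d)² = 2 × (2.926 / 0.3551)² = 135.85.
Round up to the next whole unit.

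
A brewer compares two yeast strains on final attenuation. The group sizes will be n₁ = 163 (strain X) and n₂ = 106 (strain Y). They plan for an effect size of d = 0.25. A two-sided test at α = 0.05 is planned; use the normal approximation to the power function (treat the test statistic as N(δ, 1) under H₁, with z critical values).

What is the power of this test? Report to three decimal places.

Power ≈ 0.517

Noncentrality parameter: δ = d / √(1/n₁ + 1/n₂) = 0.25 / √(1/163 + 1/106) = 2.0036
Critical value for a two-sided test at α = 0.05: z_{α/2} = 1.960.
Power = Φ(δ − 1.960) + Φ(−δ − 1.960) = Φ(0.044) + Φ(-3.964) = 0.5174 + 0.0000 = 0.5174.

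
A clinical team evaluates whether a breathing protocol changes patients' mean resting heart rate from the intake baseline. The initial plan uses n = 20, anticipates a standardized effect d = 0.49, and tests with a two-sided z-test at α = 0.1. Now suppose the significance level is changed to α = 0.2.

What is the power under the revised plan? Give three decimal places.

Power ≈ 0.819

δ = d·√n = 0.49 × √20 = 2.1913 (unchanged). New critical value: z_{0.1} = 1.282.
Revised power = Φ(δ − 1.282) + Φ(−δ − 1.282) = Φ(0.910) + Φ(-3.473) = 0.8185 + 0.0003 = 0.8188.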